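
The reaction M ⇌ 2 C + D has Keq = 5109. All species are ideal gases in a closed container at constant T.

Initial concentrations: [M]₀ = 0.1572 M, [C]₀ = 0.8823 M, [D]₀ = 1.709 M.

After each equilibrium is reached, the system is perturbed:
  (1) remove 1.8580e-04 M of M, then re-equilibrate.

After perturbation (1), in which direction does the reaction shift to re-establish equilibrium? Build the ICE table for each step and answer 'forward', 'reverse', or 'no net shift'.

Direction: reverse

Q₀ = 8.463 vs Keq = 5109 ⇒ Q<K, forward
Step 1:
                    M           C           D
  Initial      0.1572      0.8823       1.709
  Change      -0.1567      0.3134      0.1567
  Equil    5.2205e-04       1.196       1.866
  solve Keq expr → x = 0.1567; check Q = 5109
Then remove 1.8580e-04 M of M.
Step 2:
                    M           C           D
  Initial  3.3625e-04       1.196       1.866
  Change   1.8542e-04 -3.7085e-04 -1.8542e-04
  Equil    5.2168e-04       1.195       1.865
  solve Keq expr → x = -1.8542e-04; check Q = 5109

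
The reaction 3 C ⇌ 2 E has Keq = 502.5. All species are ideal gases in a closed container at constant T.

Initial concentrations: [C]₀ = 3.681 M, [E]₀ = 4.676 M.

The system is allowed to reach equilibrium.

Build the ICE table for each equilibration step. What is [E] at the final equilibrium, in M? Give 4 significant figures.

Q₀ = 0.4384 vs Keq = 502.5 ⇒ Q<K, forward
Step 1:
                   C          E
  Initial      3.681      4.676
  Change      -3.228      2.152
  Equil       0.4527      6.828
  solve Keq expr → x = 1.076; check Q = 502.5

[E]_eq = 6.828 M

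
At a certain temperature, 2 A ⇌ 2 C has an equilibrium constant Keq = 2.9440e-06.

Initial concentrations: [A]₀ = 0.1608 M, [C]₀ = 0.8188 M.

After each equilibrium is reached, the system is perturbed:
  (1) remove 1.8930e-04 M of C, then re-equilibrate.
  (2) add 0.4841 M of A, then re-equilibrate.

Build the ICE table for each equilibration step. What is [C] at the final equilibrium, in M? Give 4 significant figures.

[C]_eq = 0.002507 M

Q₀ = 25.93 vs Keq = 2.9440e-06 ⇒ Q>K, reverse
Step 1:
                    A           C
  Initial      0.1608      0.8188
  Change       0.8171     -0.8171
  Equil        0.9779    0.001678
  solve Keq expr → x = -0.4086; check Q = 2.9440e-06
Then remove 1.8930e-04 M of C.
Step 2:
                    A           C
  Initial      0.9779    0.001489
  Change  -1.8898e-04  1.8898e-04
  Equil        0.9777    0.001678
  solve Keq expr → x = 9.4488e-05; check Q = 2.9440e-06
Then add 0.4841 M of A.
Step 3:
                    A           C
  Initial       1.462    0.001678
  Change  -8.2920e-04  8.2920e-04
  Equil         1.461    0.002507
  solve Keq expr → x = 4.1460e-04; check Q = 2.9440e-06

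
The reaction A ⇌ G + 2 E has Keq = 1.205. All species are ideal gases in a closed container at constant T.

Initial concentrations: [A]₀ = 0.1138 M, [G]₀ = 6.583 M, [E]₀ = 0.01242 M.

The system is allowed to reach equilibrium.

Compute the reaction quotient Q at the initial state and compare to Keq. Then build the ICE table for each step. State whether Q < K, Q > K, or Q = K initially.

Q₀ = 0.008923 vs Keq = 1.205 ⇒ Q<K, forward
Step 1:
                   A          G          E
  init        0.1138      6.583    0.01242
  Δ         -0.04833    0.04833    0.09665
  eq         0.06547      6.631     0.1091
  solve Keq expr → x = 0.04833; check Q = 1.205

Q₀ = 0.008923; Q < K (proceeds forward)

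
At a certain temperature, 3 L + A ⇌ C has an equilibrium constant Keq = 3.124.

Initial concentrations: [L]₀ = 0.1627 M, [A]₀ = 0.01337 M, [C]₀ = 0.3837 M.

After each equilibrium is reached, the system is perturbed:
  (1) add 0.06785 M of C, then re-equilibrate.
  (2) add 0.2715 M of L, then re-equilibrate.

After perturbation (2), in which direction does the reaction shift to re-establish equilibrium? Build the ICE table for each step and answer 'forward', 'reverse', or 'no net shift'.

Direction: forward

Q₀ = 6663 vs Keq = 3.124 ⇒ Q>K, reverse
Step 1:
                   L          A          C
  I           0.1627    0.01337     0.3837
  C           0.5363     0.1788    -0.1788
  E            0.699     0.1921     0.2049
  solve Keq expr → x = -0.1788; check Q = 3.124
Then add 0.06785 M of C.
Step 2:
                   L          A          C
  I            0.699     0.1921     0.2728
  C          0.04026    0.01342   -0.01342
  E           0.7392     0.2055     0.2594
  solve Keq expr → x = -0.01342; check Q = 3.124
Then add 0.2715 M of L.
Step 3:
                   L          A          C
  I            1.011     0.2055     0.2594
  C          -0.1502   -0.05008    0.05008
  E           0.8605     0.1555     0.3095
  solve Keq expr → x = 0.05008; check Q = 3.124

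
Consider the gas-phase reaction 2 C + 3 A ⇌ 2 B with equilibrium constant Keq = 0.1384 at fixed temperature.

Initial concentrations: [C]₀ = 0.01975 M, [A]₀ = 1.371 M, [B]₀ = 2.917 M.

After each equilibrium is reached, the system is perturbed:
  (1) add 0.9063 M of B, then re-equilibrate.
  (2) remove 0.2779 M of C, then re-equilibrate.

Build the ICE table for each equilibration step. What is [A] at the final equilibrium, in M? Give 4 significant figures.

[A]_eq = 3.375 M

Q₀ = 8465 vs Keq = 0.1384 ⇒ Q>K, reverse
Step 1:
                  C         A         B
  I         0.01975     1.371     2.917
  C           1.017     1.525    -1.017
  E           1.036     2.896       1.9
  solve Keq expr → x = -0.5083; check Q = 0.1384
Then add 0.9063 M of B.
Step 2:
                  C         A         B
  I           1.036     2.896     2.807
  C          0.1956    0.2935   -0.1956
  E           1.232      3.19     2.611
  solve Keq expr → x = -0.09782; check Q = 0.1384
Then remove 0.2779 M of C.
Step 3:
                  C         A         B
  I          0.9542      3.19     2.611
  C          0.1239    0.1858   -0.1239
  E           1.078     3.375     2.487
  solve Keq expr → x = -0.06194; check Q = 0.1384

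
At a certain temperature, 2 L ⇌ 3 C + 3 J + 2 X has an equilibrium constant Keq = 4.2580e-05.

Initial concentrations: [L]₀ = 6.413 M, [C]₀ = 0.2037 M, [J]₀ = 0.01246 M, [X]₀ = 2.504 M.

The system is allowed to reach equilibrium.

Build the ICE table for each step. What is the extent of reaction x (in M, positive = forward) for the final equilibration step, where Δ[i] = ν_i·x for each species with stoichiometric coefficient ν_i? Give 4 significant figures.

x = 0.05342 M

Q₀ = 2.4927e-09 vs Keq = 4.2580e-05 ⇒ Q<K, forward
Step 1:
                   L          C          J          X
  Initial      6.413     0.2037    0.01246      2.504
  Change     -0.1068     0.1603     0.1603     0.1068
  Equil        6.306      0.364     0.1727      2.611
  solve Keq expr → x = 0.05342; check Q = 4.2580e-05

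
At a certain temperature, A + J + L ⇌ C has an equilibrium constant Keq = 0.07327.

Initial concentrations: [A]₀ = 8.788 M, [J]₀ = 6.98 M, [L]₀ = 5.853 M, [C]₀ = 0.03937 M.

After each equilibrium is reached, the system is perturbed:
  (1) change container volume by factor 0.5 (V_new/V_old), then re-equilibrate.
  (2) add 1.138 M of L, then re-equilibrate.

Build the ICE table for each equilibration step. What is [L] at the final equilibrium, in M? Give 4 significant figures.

[L]_eq = 3.454 M

Q₀ = 1.0966e-04 vs Keq = 0.07327 ⇒ Q<K, forward
Step 1:
                    A           J           L           C
  init          8.788        6.98       5.853     0.03937
  Δ            -3.407      -3.407      -3.407       3.407
  eq            5.381       3.573       2.446       3.446
  solve Keq expr → x = 3.407; check Q = 0.07327
Then change container volume by factor 0.5 (V_new/V_old).
Step 2:
                    A           J           L           C
  init          10.76       7.146       4.892       6.892
  Δ            -2.093      -2.093      -2.093       2.093
  eq            8.669       5.053       2.799       8.985
  solve Keq expr → x = 2.093; check Q = 0.07327
Then add 1.138 M of L.
Step 3:
                    A           J           L           C
  init          8.669       5.053       3.937       8.985
  Δ           -0.4831     -0.4831     -0.4831      0.4831
  eq            8.186        4.57       3.454       9.469
  solve Keq expr → x = 0.4831; check Q = 0.07327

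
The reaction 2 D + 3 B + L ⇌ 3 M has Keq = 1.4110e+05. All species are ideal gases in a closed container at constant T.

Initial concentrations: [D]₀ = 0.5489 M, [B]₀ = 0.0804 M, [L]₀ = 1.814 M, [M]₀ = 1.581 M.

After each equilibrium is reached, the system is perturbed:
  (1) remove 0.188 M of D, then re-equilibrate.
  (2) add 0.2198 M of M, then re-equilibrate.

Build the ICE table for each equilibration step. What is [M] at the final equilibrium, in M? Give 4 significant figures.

[M]_eq = 1.823 M

Q₀ = 1.3912e+04 vs Keq = 1.4110e+05 ⇒ Q<K, forward
Step 1:
                    D           B           L           M
  init         0.5489      0.0804       1.814       1.581
  Δ          -0.02725    -0.04088    -0.01363     0.04088
  eq           0.5216     0.03952         1.8       1.622
  solve Keq expr → x = 0.01363; check Q = 1.4110e+05
Then remove 0.188 M of D.
Step 2:
                    D           B           L           M
  init         0.3336     0.03952         1.8       1.622
  Δ          0.008275     0.01241    0.004138    -0.01241
  eq           0.3419     0.05193       1.805       1.609
  solve Keq expr → x = -0.004138; check Q = 1.4110e+05
Then add 0.2198 M of M.
Step 3:
                    D           B           L           M
  init         0.3419     0.05193       1.805       1.829
  Δ          0.004254    0.006381    0.002127   -0.006381
  eq           0.3462     0.05831       1.807       1.823
  solve Keq expr → x = -0.002127; check Q = 1.4110e+05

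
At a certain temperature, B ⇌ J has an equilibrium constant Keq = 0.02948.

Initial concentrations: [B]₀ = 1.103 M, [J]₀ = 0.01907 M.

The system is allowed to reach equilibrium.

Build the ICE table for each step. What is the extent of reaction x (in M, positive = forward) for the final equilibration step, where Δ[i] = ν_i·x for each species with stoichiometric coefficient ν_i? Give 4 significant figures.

x = 0.01306 M

Q₀ = 0.01729 vs Keq = 0.02948 ⇒ Q<K, forward
Step 1:
                    B           J
  I             1.103     0.01907
  C          -0.01306     0.01306
  E              1.09     0.03213
  solve Keq expr → x = 0.01306; check Q = 0.02948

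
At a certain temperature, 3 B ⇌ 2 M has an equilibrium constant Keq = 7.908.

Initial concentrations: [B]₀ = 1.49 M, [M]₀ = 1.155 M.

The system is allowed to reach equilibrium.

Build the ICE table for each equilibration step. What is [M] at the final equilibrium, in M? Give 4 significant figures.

Q₀ = 0.4033 vs Keq = 7.908 ⇒ Q<K, forward
Step 1:
                    B           M
  Initial        1.49       1.155
  Change      -0.7817      0.5212
  Equil        0.7083       1.676
  solve Keq expr → x = 0.2606; check Q = 7.908

[M]_eq = 1.676 M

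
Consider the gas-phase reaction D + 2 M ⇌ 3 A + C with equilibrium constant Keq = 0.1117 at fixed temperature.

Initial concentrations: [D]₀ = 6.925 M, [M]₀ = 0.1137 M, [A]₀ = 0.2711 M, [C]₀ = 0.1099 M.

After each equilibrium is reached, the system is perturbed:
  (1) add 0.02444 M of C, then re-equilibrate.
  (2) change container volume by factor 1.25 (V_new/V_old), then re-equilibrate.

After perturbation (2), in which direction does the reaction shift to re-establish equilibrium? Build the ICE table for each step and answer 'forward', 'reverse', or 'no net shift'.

Direction: forward

Q₀ = 0.02446 vs Keq = 0.1117 ⇒ Q<K, forward
Step 1:
                  D         M         A         C
  Initial     6.925    0.1137    0.2711    0.1099
  Change   -0.01867  -0.03733     0.056   0.01867
  Equil       6.906   0.07637    0.3271    0.1286
  solve Keq expr → x = 0.01867; check Q = 0.1117
Then add 0.02444 M of C.
Step 2:
                  D         M         A         C
  Initial     6.906   0.07637    0.3271     0.153
  Change   0.002035   0.00407 -0.006105 -0.002035
  Equil       6.908   0.08044     0.321     0.151
  solve Keq expr → x = -0.002035; check Q = 0.1117
Then change container volume by factor 1.25 (V_new/V_old).
Step 3:
                  D         M         A         C
  Initial     5.527   0.06435    0.2568    0.1208
  Change   -0.00208  -0.00416   0.00624   0.00208
  Equil       5.525   0.06019     0.263    0.1229
  solve Keq expr → x = 0.00208; check Q = 0.1117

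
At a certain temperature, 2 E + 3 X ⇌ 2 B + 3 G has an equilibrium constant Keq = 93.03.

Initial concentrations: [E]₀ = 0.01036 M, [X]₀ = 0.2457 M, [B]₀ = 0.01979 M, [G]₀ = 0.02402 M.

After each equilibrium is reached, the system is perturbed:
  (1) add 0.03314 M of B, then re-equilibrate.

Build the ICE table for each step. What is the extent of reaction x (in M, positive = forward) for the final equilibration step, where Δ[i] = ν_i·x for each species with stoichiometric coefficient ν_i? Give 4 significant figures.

x = -1.1625e-04 M

Q₀ = 0.003409 vs Keq = 93.03 ⇒ Q<K, forward
Step 1:
                  E         X         B         G
  I         0.01036    0.2457   0.01979   0.02402
  C        -0.01014  -0.01521   0.01014   0.01521
  E       2.1794e-04    0.2305   0.02993   0.03923
  solve Keq expr → x = 0.005071; check Q = 93.03
Then add 0.03314 M of B.
Step 2:
                  E         X         B         G
  I       2.1794e-04    0.2305   0.06307   0.03923
  C       2.3249e-04 3.4874e-04 -2.3249e-04 -3.4874e-04
  E       4.5043e-04    0.2308   0.06284   0.03888
  solve Keq expr → x = -1.1625e-04; check Q = 93.03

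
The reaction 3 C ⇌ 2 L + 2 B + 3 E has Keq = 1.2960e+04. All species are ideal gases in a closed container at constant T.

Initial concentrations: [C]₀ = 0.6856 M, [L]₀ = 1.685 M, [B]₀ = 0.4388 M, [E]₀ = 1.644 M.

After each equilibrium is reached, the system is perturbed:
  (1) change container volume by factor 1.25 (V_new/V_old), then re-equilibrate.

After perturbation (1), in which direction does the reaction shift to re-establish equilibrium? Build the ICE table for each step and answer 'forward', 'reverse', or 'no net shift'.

Direction: forward

Q₀ = 7.537 vs Keq = 1.2960e+04 ⇒ Q<K, forward
Step 1:
                  C         L         B         E
  I          0.6856     1.685    0.4388     1.644
  C         -0.5543    0.3696    0.3696    0.5543
  E          0.1313     2.055    0.8084     2.198
  solve Keq expr → x = 0.1848; check Q = 1.2960e+04
Then change container volume by factor 1.25 (V_new/V_old).
Step 2:
                  C         L         B         E
  I           0.105     1.644    0.6467     1.759
  C        -0.02412   0.01608   0.01608   0.02412
  E         0.08088      1.66    0.6628     1.783
  solve Keq expr → x = 0.008041; check Q = 1.2960e+04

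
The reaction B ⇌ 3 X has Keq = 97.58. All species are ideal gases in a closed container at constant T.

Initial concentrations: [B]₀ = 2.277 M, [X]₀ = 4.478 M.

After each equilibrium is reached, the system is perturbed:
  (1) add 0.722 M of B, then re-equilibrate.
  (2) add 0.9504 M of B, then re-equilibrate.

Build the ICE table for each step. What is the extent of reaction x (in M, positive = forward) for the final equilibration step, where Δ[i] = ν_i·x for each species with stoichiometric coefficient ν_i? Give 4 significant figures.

Q₀ = 39.44 vs Keq = 97.58 ⇒ Q<K, forward
Step 1:
                  B         X
  I           2.277     4.478
  C         -0.4003     1.201
  E           1.877     5.679
  solve Keq expr → x = 0.4003; check Q = 97.58
Then add 0.722 M of B.
Step 2:
                  B         X
  I           2.599     5.679
  C         -0.1699    0.5097
  E           2.429     6.189
  solve Keq expr → x = 0.1699; check Q = 97.58
Then add 0.9504 M of B.
Step 3:
                  B         X
  I           3.379     6.189
  C         -0.1949    0.5847
  E           3.184     6.773
  solve Keq expr → x = 0.1949; check Q = 97.58

x = 0.1949 M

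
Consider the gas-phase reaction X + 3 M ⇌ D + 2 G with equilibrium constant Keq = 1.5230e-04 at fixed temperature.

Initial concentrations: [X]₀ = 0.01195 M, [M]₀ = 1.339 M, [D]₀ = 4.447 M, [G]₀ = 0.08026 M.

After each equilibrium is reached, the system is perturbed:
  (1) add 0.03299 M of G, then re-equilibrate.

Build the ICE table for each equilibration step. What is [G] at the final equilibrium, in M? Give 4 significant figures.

Q₀ = 0.9985 vs Keq = 1.5230e-04 ⇒ Q>K, reverse
Step 1:
                  X         M         D         G
  I         0.01195     1.339     4.447   0.08026
  C         0.03897    0.1169  -0.03897  -0.07793
  E         0.05092     1.456     4.408   0.00233
  solve Keq expr → x = -0.03897; check Q = 1.5230e-04
Then add 0.03299 M of G.
Step 2:
                  X         M         D         G
  I         0.05092     1.456     4.408   0.03532
  C         0.01625   0.04875  -0.01625   -0.0325
  E         0.06717     1.505     4.392  0.002817
  solve Keq expr → x = -0.01625; check Q = 1.5230e-04

[G]_eq = 0.002817 M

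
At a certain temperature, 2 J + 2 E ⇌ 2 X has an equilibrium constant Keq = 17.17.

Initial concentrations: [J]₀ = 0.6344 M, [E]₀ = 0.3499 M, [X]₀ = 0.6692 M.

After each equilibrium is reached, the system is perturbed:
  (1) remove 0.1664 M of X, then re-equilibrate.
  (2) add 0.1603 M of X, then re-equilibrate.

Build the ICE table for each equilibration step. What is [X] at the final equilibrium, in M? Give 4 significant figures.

Q₀ = 9.089 vs Keq = 17.17 ⇒ Q<K, forward
Step 1:
                   J          E          X
  I           0.6344     0.3499     0.6692
  C         -0.05151   -0.05151    0.05151
  E           0.5829     0.2984     0.7207
  solve Keq expr → x = 0.02575; check Q = 17.17
Then remove 0.1664 M of X.
Step 2:
                   J          E          X
  I           0.5829     0.2984     0.5543
  C         -0.03699   -0.03699    0.03699
  E           0.5459     0.2614     0.5913
  solve Keq expr → x = 0.0185; check Q = 17.17
Then add 0.1603 M of X.
Step 3:
                   J          E          X
  I           0.5459     0.2614     0.7516
  C          0.03568    0.03568   -0.03568
  E           0.5816     0.2971     0.7159
  solve Keq expr → x = -0.01784; check Q = 17.17

[X]_eq = 0.7159 M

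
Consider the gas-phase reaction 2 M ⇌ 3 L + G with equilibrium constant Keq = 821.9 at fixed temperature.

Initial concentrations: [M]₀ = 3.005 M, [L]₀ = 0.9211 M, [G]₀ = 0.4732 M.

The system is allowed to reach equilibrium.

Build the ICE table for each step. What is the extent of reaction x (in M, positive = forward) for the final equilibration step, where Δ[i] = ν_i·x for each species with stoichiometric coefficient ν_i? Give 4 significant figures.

Q₀ = 0.04095 vs Keq = 821.9 ⇒ Q<K, forward
Step 1:
                    M           L           G
  I             3.005      0.9211      0.4732
  C            -2.533         3.8       1.267
  E            0.4719       4.721        1.74
  solve Keq expr → x = 1.267; check Q = 821.9

x = 1.267 M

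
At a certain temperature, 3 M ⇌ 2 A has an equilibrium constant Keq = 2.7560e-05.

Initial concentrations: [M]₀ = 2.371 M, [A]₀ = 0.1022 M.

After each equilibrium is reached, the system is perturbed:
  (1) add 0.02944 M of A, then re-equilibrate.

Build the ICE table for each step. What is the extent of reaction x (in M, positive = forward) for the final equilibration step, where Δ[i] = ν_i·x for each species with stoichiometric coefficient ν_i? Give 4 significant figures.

x = -0.01445 M

Q₀ = 7.8362e-04 vs Keq = 2.7560e-05 ⇒ Q>K, reverse
Step 1:
                    M           A
  init          2.371      0.1022
  Δ            0.1223    -0.08153
  eq            2.493     0.02067
  solve Keq expr → x = -0.04077; check Q = 2.7560e-05
Then add 0.02944 M of A.
Step 2:
                    M           A
  init          2.493     0.05011
  Δ           0.04335     -0.0289
  eq            2.537     0.02121
  solve Keq expr → x = -0.01445; check Q = 2.7560e-05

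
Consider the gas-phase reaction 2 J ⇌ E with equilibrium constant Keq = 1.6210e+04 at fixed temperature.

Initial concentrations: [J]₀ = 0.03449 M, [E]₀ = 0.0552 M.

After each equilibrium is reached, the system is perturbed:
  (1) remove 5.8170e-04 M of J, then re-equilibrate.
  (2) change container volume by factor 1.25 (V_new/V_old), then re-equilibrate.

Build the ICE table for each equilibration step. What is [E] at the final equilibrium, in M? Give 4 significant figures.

[E]_eq = 0.05679 M

Q₀ = 46.4 vs Keq = 1.6210e+04 ⇒ Q<K, forward
Step 1:
                    J           E
  I           0.03449      0.0552
  C          -0.03239      0.0162
  E          0.002099      0.0714
  solve Keq expr → x = 0.0162; check Q = 1.6210e+04
Then remove 5.8170e-04 M of J.
Step 2:
                    J           E
  I          0.001517      0.0714
  C        5.7745e-04 -2.8873e-04
  E          0.002094     0.07111
  solve Keq expr → x = -2.8873e-04; check Q = 1.6210e+04
Then change container volume by factor 1.25 (V_new/V_old).
Step 3:
                    J           E
  I          0.001676     0.05689
  C        1.9615e-04 -9.8077e-05
  E          0.001872     0.05679
  solve Keq expr → x = -9.8077e-05; check Q = 1.6210e+04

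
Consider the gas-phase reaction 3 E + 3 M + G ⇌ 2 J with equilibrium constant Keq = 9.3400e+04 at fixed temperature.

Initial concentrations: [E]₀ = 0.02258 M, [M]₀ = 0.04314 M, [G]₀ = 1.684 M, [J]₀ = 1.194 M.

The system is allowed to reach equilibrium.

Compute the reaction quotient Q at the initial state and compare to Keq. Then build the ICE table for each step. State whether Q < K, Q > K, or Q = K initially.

Q₀ = 9.1591e+08 vs Keq = 9.3400e+04 ⇒ Q>K, reverse
Step 1:
                   E          M          G          J
  Initial    0.02258    0.04314      1.684      1.194
  Change      0.1084     0.1084    0.03615   -0.07229
  Equil        0.131     0.1516       1.72      1.122
  solve Keq expr → x = -0.03615; check Q = 9.3400e+04

Q₀ = 9.1591e+08; Q > K (proceeds reverse)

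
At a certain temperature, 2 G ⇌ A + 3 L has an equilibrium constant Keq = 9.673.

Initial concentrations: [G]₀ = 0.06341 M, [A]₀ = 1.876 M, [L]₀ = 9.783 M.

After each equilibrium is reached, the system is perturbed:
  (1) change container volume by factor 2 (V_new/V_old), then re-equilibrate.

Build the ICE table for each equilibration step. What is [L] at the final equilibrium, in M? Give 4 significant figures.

Q₀ = 4.3685e+05 vs Keq = 9.673 ⇒ Q>K, reverse
Step 1:
                   G          A          L
  Initial    0.06341      1.876      9.783
  Change       2.817     -1.408     -4.225
  Equil         2.88     0.4675      5.558
  solve Keq expr → x = -1.408; check Q = 9.673
Then change container volume by factor 2 (V_new/V_old).
Step 2:
                   G          A          L
  Initial       1.44     0.2338      2.779
  Change      -0.294      0.147      0.441
  Equil        1.146     0.3807       3.22
  solve Keq expr → x = 0.147; check Q = 9.673

[L]_eq = 3.22 M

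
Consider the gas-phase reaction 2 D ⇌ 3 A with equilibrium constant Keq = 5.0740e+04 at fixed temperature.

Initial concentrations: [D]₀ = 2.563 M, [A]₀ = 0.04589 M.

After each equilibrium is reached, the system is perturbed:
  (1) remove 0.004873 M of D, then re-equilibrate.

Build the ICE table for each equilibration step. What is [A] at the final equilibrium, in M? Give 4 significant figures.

[A]_eq = 3.833 M

Q₀ = 1.4712e-05 vs Keq = 5.0740e+04 ⇒ Q<K, forward
Step 1:
                  D         A
  Initial     2.563   0.04589
  Change      -2.53     3.794
  Equil     0.03341      3.84
  solve Keq expr → x = 1.265; check Q = 5.0740e+04
Then remove 0.004873 M of D.
Step 2:
                  D         A
  Initial   0.02854      3.84
  Change   0.004779 -0.007169
  Equil     0.03332     3.833
  solve Keq expr → x = -0.00239; check Q = 5.0740e+04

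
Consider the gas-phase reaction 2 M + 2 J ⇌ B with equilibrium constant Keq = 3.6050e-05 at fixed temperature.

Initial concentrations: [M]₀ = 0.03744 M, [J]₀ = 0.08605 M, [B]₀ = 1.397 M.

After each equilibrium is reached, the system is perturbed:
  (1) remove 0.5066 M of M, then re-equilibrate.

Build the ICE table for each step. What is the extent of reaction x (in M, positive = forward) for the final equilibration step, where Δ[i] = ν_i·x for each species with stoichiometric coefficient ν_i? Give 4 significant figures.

x = -7.7321e-04 M

Q₀ = 1.3459e+05 vs Keq = 3.6050e-05 ⇒ Q>K, reverse
Step 1:
                   M          J          B
  I          0.03744    0.08605      1.397
  C            2.789      2.789     -1.395
  E            2.827      2.875   0.002381
  solve Keq expr → x = -1.395; check Q = 3.6050e-05
Then remove 0.5066 M of M.
Step 2:
                   M          J          B
  I             2.32      2.875   0.002381
  C         0.001546   0.001546 -7.7321e-04
  E            2.322      2.877   0.001608
  solve Keq expr → x = -7.7321e-04; check Q = 3.6050e-05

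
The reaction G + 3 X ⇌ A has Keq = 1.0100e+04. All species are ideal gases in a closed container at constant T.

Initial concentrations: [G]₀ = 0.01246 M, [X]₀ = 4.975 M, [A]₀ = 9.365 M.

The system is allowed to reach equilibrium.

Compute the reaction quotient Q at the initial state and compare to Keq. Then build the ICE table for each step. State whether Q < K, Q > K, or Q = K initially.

Q₀ = 6.104; Q < K (proceeds forward)

Q₀ = 6.104 vs Keq = 1.0100e+04 ⇒ Q<K, forward
Step 1:
                   G          X          A
  I          0.01246      4.975      9.365
  C         -0.01245   -0.03736    0.01245
  E       7.7127e-06      4.938      9.377
  solve Keq expr → x = 0.01245; check Q = 1.0100e+04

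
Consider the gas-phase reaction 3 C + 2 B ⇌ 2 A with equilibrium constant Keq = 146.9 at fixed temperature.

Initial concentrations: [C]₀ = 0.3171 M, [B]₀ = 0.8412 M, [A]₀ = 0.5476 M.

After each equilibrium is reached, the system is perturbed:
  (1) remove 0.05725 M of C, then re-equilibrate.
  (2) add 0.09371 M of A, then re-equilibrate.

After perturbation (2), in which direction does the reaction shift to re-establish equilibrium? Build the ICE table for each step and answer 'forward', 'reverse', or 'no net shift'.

Direction: reverse

Q₀ = 13.29 vs Keq = 146.9 ⇒ Q<K, forward
Step 1:
                    C           B           A
  Initial      0.3171      0.8412      0.5476
  Change       -0.145    -0.09667     0.09667
  Equil        0.1721      0.7445      0.6443
  solve Keq expr → x = 0.04833; check Q = 146.9
Then remove 0.05725 M of C.
Step 2:
                    C           B           A
  Initial      0.1148      0.7445      0.6443
  Change      0.04709     0.03139    -0.03139
  Equil        0.1619      0.7759      0.6129
  solve Keq expr → x = -0.0157; check Q = 146.9
Then add 0.09371 M of A.
Step 3:
                    C           B           A
  Initial      0.1619      0.7759      0.7066
  Change      0.01329     0.00886    -0.00886
  Equil        0.1752      0.7848      0.6977
  solve Keq expr → x = -0.00443; check Q = 146.9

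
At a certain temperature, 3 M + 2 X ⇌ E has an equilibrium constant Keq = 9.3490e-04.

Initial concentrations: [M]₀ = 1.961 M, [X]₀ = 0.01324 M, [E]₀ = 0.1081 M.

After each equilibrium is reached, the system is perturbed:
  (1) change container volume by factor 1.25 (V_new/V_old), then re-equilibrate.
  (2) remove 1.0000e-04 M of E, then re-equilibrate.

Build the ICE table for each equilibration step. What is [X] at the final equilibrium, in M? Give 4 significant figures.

[X]_eq = 0.183 M

Q₀ = 81.77 vs Keq = 9.3490e-04 ⇒ Q>K, reverse
Step 1:
                   M          X          E
  Initial      1.961    0.01324     0.1081
  Change      0.3226      0.215    -0.1075
  Equil        2.284     0.2283 5.8015e-04
  solve Keq expr → x = -0.1075; check Q = 9.3490e-04
Then change container volume by factor 1.25 (V_new/V_old).
Step 2:
                   M          X          E
  Initial      1.827     0.1826 4.6412e-04
  Change  8.1786e-04 5.4524e-04 -2.7262e-04
  Equil        1.828     0.1832 1.9150e-04
  solve Keq expr → x = -2.7262e-04; check Q = 9.3490e-04
Then remove 1.0000e-04 M of E.
Step 3:
                   M          X          E
  Initial      1.828     0.1832 9.1496e-05
  Change  -2.9847e-04 -1.9898e-04 9.9491e-05
  Equil        1.827      0.183 1.9099e-04
  solve Keq expr → x = 9.9491e-05; check Q = 9.3490e-04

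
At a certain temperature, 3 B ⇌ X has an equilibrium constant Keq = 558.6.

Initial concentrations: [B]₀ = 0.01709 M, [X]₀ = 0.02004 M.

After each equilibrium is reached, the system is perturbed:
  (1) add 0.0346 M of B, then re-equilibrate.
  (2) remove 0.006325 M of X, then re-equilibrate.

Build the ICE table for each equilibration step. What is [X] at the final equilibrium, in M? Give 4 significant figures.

[X]_eq = 0.01997 M

Q₀ = 4015 vs Keq = 558.6 ⇒ Q>K, reverse
Step 1:
                  B         X
  I         0.01709   0.02004
  C         0.01326 -0.004421
  E         0.03035   0.01562
  solve Keq expr → x = -0.004421; check Q = 558.6
Then add 0.0346 M of B.
Step 2:
                  B         X
  I         0.06495   0.01562
  C        -0.02927  0.009757
  E         0.03568   0.02538
  solve Keq expr → x = 0.009757; check Q = 558.6
Then remove 0.006325 M of X.
Step 3:
                  B         X
  I         0.03568   0.01905
  C       -0.002741 9.1382e-04
  E         0.03294   0.01997
  solve Keq expr → x = 9.1382e-04; check Q = 558.6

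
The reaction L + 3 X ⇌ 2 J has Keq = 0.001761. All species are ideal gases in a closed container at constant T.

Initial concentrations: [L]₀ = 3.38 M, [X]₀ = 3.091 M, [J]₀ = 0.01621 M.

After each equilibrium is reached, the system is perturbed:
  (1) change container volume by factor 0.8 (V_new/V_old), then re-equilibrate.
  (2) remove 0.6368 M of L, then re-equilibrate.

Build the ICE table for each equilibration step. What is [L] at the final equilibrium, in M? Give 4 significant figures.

[L]_eq = 3.375 M

Q₀ = 2.6324e-06 vs Keq = 0.001761 ⇒ Q<K, forward
Step 1:
                    L           X           J
  Initial        3.38       3.091     0.01621
  Change      -0.1529     -0.4586      0.3058
  Equil         3.227       2.632       0.322
  solve Keq expr → x = 0.1529; check Q = 0.001761
Then change container volume by factor 0.8 (V_new/V_old).
Step 2:
                    L           X           J
  Initial       4.034        3.29      0.4025
  Change      -0.0367     -0.1101      0.0734
  Equil         3.997        3.18      0.4759
  solve Keq expr → x = 0.0367; check Q = 0.001761
Then remove 0.6368 M of L.
Step 3:
                    L           X           J
  Initial        3.36        3.18      0.4759
  Change      0.01473     0.04418    -0.02945
  Equil         3.375       3.225      0.4464
  solve Keq expr → x = -0.01473; check Q = 0.001761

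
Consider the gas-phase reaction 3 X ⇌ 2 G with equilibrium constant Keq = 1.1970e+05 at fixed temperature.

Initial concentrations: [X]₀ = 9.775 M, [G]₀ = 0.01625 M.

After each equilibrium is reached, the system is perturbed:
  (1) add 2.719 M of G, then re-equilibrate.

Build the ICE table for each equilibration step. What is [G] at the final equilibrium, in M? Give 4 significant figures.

Q₀ = 2.8272e-07 vs Keq = 1.1970e+05 ⇒ Q<K, forward
Step 1:
                   X          G
  Initial      9.775    0.01625
  Change      -9.704       6.47
  Equil      0.07057      6.486
  solve Keq expr → x = 3.235; check Q = 1.1970e+05
Then add 2.719 M of G.
Step 2:
                   X          G
  Initial    0.07057      9.205
  Change     0.01847   -0.01232
  Equil      0.08904      9.193
  solve Keq expr → x = -0.006158; check Q = 1.1970e+05

[G]_eq = 9.193 M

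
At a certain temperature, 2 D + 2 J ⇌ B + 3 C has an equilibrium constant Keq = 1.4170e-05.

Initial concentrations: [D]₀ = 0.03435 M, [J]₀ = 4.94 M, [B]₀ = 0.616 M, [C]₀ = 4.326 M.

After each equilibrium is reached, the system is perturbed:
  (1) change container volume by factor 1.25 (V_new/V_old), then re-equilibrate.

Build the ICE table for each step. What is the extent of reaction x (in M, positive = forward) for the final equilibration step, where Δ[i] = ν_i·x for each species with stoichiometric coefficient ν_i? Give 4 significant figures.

Q₀ = 1732 vs Keq = 1.4170e-05 ⇒ Q>K, reverse
Step 1:
                    D           J           B           C
  init        0.03435        4.94       0.616       4.326
  Δ             1.232       1.232     -0.6159      -1.848
  eq            1.266       6.172  5.6865e-05       2.478
  solve Keq expr → x = -0.6159; check Q = 1.4170e-05
Then change container volume by factor 1.25 (V_new/V_old).
Step 2:
                    D           J           B           C
  init          1.013       4.938  4.5492e-05       1.983
  Δ                 0           0           0           0
  eq            1.013       4.938  4.5492e-05       1.983
  solve Keq expr → x = 0; check Q = 1.4170e-05

x = 0 M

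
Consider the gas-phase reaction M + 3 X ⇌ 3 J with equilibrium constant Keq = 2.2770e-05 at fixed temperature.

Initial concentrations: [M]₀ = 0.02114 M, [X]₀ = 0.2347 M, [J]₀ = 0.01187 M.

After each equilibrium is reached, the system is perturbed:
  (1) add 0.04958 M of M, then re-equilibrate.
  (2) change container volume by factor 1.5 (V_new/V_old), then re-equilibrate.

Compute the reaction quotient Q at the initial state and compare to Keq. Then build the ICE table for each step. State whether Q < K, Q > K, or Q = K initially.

Q₀ = 0.006119; Q > K (proceeds reverse)

Q₀ = 0.006119 vs Keq = 2.2770e-05 ⇒ Q>K, reverse
Step 1:
                  M         X         J
  init      0.02114    0.2347   0.01187
  Δ        0.003286  0.009859 -0.009859
  eq        0.02443    0.2446  0.002011
  solve Keq expr → x = -0.003286; check Q = 2.2770e-05
Then add 0.04958 M of M.
Step 2:
                  M         X         J
  init      0.07401    0.2446  0.002011
  Δ       -2.9488e-04 -8.8464e-04 8.8464e-04
  eq        0.07371    0.2437  0.002896
  solve Keq expr → x = 2.9488e-04; check Q = 2.2770e-05
Then change container volume by factor 1.5 (V_new/V_old).
Step 3:
                  M         X         J
  init      0.04914    0.1624  0.001931
  Δ       8.0215e-05 2.4064e-04 -2.4064e-04
  eq        0.04922    0.1627   0.00169
  solve Keq expr → x = -8.0215e-05; check Q = 2.2770e-05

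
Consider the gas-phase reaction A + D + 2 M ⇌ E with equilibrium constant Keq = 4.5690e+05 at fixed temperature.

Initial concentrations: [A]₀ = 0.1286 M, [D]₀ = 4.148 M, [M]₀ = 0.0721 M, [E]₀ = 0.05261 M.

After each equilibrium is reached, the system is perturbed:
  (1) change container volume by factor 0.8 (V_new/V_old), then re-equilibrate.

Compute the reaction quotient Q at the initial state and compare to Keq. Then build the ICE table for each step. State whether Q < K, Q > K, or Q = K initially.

Q₀ = 18.97; Q < K (proceeds forward)

Q₀ = 18.97 vs Keq = 4.5690e+05 ⇒ Q<K, forward
Step 1:
                  A         D         M         E
  I          0.1286     4.148    0.0721   0.05261
  C        -0.03569  -0.03569  -0.07139   0.03569
  E         0.09291     4.112 7.1124e-04    0.0883
  solve Keq expr → x = 0.03569; check Q = 4.5690e+05
Then change container volume by factor 0.8 (V_new/V_old).
Step 2:
                  A         D         M         E
  I          0.1161      5.14 8.8905e-04    0.1104
  C       -1.2609e-04 -1.2609e-04 -2.5218e-04 1.2609e-04
  E           0.116      5.14 6.3687e-04    0.1105
  solve Keq expr → x = 1.2609e-04; check Q = 4.5690e+05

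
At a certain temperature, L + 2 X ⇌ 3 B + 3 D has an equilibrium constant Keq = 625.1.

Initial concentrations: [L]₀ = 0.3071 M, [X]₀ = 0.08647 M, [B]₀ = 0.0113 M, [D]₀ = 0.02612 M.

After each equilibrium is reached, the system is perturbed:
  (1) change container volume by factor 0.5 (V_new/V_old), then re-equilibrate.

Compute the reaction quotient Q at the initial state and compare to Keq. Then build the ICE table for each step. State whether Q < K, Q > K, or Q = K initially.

Q₀ = 1.1198e-08 vs Keq = 625.1 ⇒ Q<K, forward
Step 1:
                    L           X           B           D
  Initial      0.3071     0.08647      0.0113     0.02612
  Change     -0.04311    -0.08622      0.1293      0.1293
  Equil         0.264  2.5160e-04      0.1406      0.1554
  solve Keq expr → x = 0.04311; check Q = 625.1
Then change container volume by factor 0.5 (V_new/V_old).
Step 2:
                    L           X           B           D
  Initial       0.528  5.0320e-04      0.2813      0.3109
  Change   4.5002e-04  9.0004e-04    -0.00135    -0.00135
  Equil        0.5284    0.001403      0.2799      0.3095
  solve Keq expr → x = -4.5002e-04; check Q = 625.1

Q₀ = 1.1198e-08; Q < K (proceeds forward)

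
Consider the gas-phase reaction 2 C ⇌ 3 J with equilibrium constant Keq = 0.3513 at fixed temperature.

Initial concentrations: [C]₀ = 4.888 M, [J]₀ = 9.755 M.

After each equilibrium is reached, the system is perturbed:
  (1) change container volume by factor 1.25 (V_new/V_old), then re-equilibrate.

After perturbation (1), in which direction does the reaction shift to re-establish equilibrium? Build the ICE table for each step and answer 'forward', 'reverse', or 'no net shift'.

Direction: forward

Q₀ = 38.85 vs Keq = 0.3513 ⇒ Q>K, reverse
Step 1:
                    C           J
  I             4.888       9.755
  C             4.422      -6.632
  E              9.31       3.123
  solve Keq expr → x = -2.211; check Q = 0.3513
Then change container volume by factor 1.25 (V_new/V_old).
Step 2:
                    C           J
  I             7.448       2.498
  C           -0.1108      0.1661
  E             7.337       2.664
  solve Keq expr → x = 0.05538; check Q = 0.3513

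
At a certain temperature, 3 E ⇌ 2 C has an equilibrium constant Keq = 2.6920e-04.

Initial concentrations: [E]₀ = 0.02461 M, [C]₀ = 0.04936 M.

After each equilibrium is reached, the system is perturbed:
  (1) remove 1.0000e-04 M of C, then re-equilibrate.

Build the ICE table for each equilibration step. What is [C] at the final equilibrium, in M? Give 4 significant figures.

[C]_eq = 5.0142e-04 M

Q₀ = 163.5 vs Keq = 2.6920e-04 ⇒ Q>K, reverse
Step 1:
                   E          C
  Initial    0.02461    0.04936
  Change     0.07329   -0.04886
  Equil       0.0979 5.0256e-04
  solve Keq expr → x = -0.02443; check Q = 2.6920e-04
Then remove 1.0000e-04 M of C.
Step 2:
                   E          C
  Initial     0.0979 4.0256e-04
  Change  -1.4829e-04 9.8859e-05
  Equil      0.09775 5.0142e-04
  solve Keq expr → x = 4.9429e-05; check Q = 2.6920e-04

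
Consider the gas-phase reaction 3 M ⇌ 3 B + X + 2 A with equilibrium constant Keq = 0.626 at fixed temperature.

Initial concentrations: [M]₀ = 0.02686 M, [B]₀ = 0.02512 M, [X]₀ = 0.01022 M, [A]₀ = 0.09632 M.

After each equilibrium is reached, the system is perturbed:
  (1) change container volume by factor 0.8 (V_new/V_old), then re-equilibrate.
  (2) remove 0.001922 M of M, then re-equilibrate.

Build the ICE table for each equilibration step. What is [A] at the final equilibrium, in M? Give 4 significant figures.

[A]_eq = 0.1381 M

Q₀ = 7.7558e-05 vs Keq = 0.626 ⇒ Q<K, forward
Step 1:
                    M           B           X           A
  Initial     0.02686     0.02512     0.01022     0.09632
  Change     -0.02341     0.02341    0.007802      0.0156
  Equil      0.003454     0.04853     0.01802      0.1119
  solve Keq expr → x = 0.007802; check Q = 0.626
Then change container volume by factor 0.8 (V_new/V_old).
Step 2:
                    M           B           X           A
  Initial    0.004318     0.06066     0.02253      0.1399
  Change   9.5344e-04 -9.5344e-04 -3.1781e-04 -6.3563e-04
  Equil      0.005271      0.0597     0.02221      0.1393
  solve Keq expr → x = -3.1781e-04; check Q = 0.626
Then remove 0.001922 M of M.
Step 3:
                    M           B           X           A
  Initial    0.003349      0.0597     0.02221      0.1393
  Change       0.0017     -0.0017 -5.6679e-04   -0.001134
  Equil      0.005049       0.058     0.02164      0.1381
  solve Keq expr → x = -5.6679e-04; check Q = 0.626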